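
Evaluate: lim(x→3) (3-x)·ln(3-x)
This is a 0·∞ indeterminate form.

Rewrite 0·∞ as a quotient (0/0 or ∞/∞ form), then apply L'Hôpital's rule:
  lim(x→3) (3-x)·ln(3-x) = 0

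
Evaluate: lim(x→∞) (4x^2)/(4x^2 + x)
This is an ∞/∞ indeterminate form.

Apply L'Hôpital's rule: differentiate numerator and denominator separately.
  f(x) = 4·x^2   ⇒   f'(x) = 8·x
  g(x) = 4·x^2 + x   ⇒   g'(x) = 8·x + 1
  lim(x→∞) f'(x)/g'(x) = lim(x→∞) (8·x)/(8·x + 1)
  = 1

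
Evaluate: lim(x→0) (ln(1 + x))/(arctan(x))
This is a 0/0 indeterminate form.

Apply L'Hôpital's rule: differentiate numerator and denominator separately.
  f(x) = ln(x + 1)   ⇒   f'(x) = 1/(x + 1)
  g(x) = atan(x)   ⇒   g'(x) = 1/(x^2 + 1)
  lim(x→0) f'(x)/g'(x) = lim(x→0) (1/(x + 1))/(1/(x^2 + 1))
  = 1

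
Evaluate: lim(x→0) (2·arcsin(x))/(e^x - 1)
This is a 0/0 indeterminate form.

Apply L'Hôpital's rule: differentiate numerator and denominator separately.
  f(x) = 2·asin(x)   ⇒   f'(x) = 2/sqrt(1 - x^2)
  g(x) = e^(x) - 1   ⇒   g'(x) = e^(x)
  lim(x→0) f'(x)/g'(x) = lim(x→0) (2/sqrt(1 - x^2))/(e^(x))
  = 2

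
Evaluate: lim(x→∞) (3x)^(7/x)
This is an exponential indeterminate form.

For exponential indeterminate forms, take the natural log:
  Let L = lim(x→∞) (3x)^(7/x)
  Then ln(L) = lim(x→∞) [exponent × ln(base)]
  Evaluate using L'Hôpital or standard limits, then exponentiate.
  L = 1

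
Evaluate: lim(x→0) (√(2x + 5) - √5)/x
This is a standard limit.

Factor or rationalize the expression:
  lim(x→0) (√(2x + 5) - √5)/x = sqrt(5)/5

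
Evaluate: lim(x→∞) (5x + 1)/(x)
This is an ∞/∞ indeterminate form.

Apply L'Hôpital's rule: differentiate numerator and denominator separately.
  f(x) = 5·x + 1   ⇒   f'(x) = 5
  g(x) = x   ⇒   g'(x) = 1
  lim(x→∞) f'(x)/g'(x) = lim(x→∞) (5)/(1)
  = 5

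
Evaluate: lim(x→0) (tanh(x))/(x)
This is a 0/0 indeterminate form.

Apply L'Hôpital's rule: differentiate numerator and denominator separately.
  f(x) = tanh(x)   ⇒   f'(x) = 1 - tanh(x)^2
  g(x) = x   ⇒   g'(x) = 1
  lim(x→0) f'(x)/g'(x) = lim(x→0) (1 - tanh(x)^2)/(1)
  = 1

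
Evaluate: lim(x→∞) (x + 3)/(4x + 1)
This is an ∞/∞ indeterminate form.

Apply L'Hôpital's rule: differentiate numerator and denominator separately.
  f(x) = x + 3   ⇒   f'(x) = 1
  g(x) = 4·x + 1   ⇒   g'(x) = 4
  lim(x→∞) f'(x)/g'(x) = lim(x→∞) (1)/(4)
  = 1/4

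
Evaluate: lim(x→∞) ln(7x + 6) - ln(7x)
This is an ∞-∞ indeterminate form.

Combine fractions or rationalize to convert ∞-∞ to 0/0 form:
  lim(x→∞) ln(7x + 6) - ln(7x) = 0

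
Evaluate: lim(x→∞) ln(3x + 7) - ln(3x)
This is an ∞-∞ indeterminate form.

Combine fractions or rationalize to convert ∞-∞ to 0/0 form:
  lim(x→∞) ln(3x + 7) - ln(3x) = 0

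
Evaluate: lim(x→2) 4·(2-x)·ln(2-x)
This is a 0·∞ indeterminate form.

Rewrite 0·∞ as a quotient (0/0 or ∞/∞ form), then apply L'Hôpital's rule:
  lim(x→2) 4·(2-x)·ln(2-x) = 0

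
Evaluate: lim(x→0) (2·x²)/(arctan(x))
This is a 0/0 indeterminate form.

Apply L'Hôpital's rule: differentiate numerator and denominator separately.
  f(x) = 2·x^2   ⇒   f'(x) = 4·x
  g(x) = atan(x)   ⇒   g'(x) = 1/(x^2 + 1)
  lim(x→0) f'(x)/g'(x) = lim(x→0) (4·x)/(1/(x^2 + 1))
  = 0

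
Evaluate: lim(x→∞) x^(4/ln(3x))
This is an exponential indeterminate form.

For exponential indeterminate forms, take the natural log:
  Let L = lim(x→∞) x^(4/ln(3x))
  Then ln(L) = lim(x→∞) [exponent × ln(base)]
  Evaluate using L'Hôpital or standard limits, then exponentiate.
  L = e^(4)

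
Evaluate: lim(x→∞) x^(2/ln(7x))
This is an exponential indeterminate form.

For exponential indeterminate forms, take the natural log:
  Let L = lim(x→∞) x^(2/ln(7x))
  Then ln(L) = lim(x→∞) [exponent × ln(base)]
  Evaluate using L'Hôpital or standard limits, then exponentiate.
  L = e²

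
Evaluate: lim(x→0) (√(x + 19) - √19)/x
This is a standard limit.

Factor or rationalize the expression:
  lim(x→0) (√(x + 19) - √19)/x = sqrt(19)/38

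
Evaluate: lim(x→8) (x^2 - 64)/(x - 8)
This is a standard limit.

Factor or rationalize the expression:
  lim(x→8) (x^2 - 64)/(x - 8) = 16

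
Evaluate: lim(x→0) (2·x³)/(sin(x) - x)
This is a 0/0 indeterminate form.

Apply L'Hôpital's rule: differentiate numerator and denominator separately.
  f(x) = 2·x^3   ⇒   f'(x) = 6·x^2
  g(x) = -x + sin(x)   ⇒   g'(x) = cos(x) - 1
  lim(x→0) f'(x)/g'(x) = lim(x→0) (6·x^2)/(cos(x) - 1)
  = -12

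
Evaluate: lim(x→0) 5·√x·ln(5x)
This is a 0·∞ indeterminate form.

Rewrite 0·∞ as a quotient (0/0 or ∞/∞ form), then apply L'Hôpital's rule:
  lim(x→0) 5·√x·ln(5x) = 0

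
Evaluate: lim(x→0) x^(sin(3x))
This is an exponential indeterminate form.

For exponential indeterminate forms, take the natural log:
  Let L = lim(x→0) x^(sin(3x))
  Then ln(L) = lim(x→0) [exponent × ln(base)]
  Evaluate using L'Hôpital or standard limits, then exponentiate.
  L = 1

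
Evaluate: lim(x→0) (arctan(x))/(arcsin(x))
This is a 0/0 indeterminate form.

Apply L'Hôpital's rule: differentiate numerator and denominator separately.
  f(x) = atan(x)   ⇒   f'(x) = 1/(x^2 + 1)
  g(x) = asin(x)   ⇒   g'(x) = 1/sqrt(1 - x^2)
  lim(x→0) f'(x)/g'(x) = lim(x→0) (1/(x^2 + 1))/(1/sqrt(1 - x^2))
  = 1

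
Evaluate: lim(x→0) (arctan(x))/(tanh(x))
This is a 0/0 indeterminate form.

Apply L'Hôpital's rule: differentiate numerator and denominator separately.
  f(x) = atan(x)   ⇒   f'(x) = 1/(x^2 + 1)
  g(x) = tanh(x)   ⇒   g'(x) = 1 - tanh(x)^2
  lim(x→0) f'(x)/g'(x) = lim(x→0) (1/(x^2 + 1))/(1 - tanh(x)^2)
  = 1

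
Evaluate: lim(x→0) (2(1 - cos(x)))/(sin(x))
This is a 0/0 indeterminate form.

Apply L'Hôpital's rule: differentiate numerator and denominator separately.
  f(x) = 2 - 2·cos(x)   ⇒   f'(x) = 2·sin(x)
  g(x) = sin(x)   ⇒   g'(x) = cos(x)
  lim(x→0) f'(x)/g'(x) = lim(x→0) (2·sin(x))/(cos(x))
  = 0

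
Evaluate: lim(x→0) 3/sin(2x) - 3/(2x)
This is an ∞-∞ indeterminate form.

Combine fractions or rationalize to convert ∞-∞ to 0/0 form:
  lim(x→0) 3/sin(2x) - 3/(2x) = 0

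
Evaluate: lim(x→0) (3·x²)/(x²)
This is a 0/0 indeterminate form.

Apply L'Hôpital's rule: differentiate numerator and denominator separately.
  f(x) = 3·x^2   ⇒   f'(x) = 6·x
  g(x) = x^2   ⇒   g'(x) = 2·x
  lim(x→0) f'(x)/g'(x) = lim(x→0) (6·x)/(2·x)
  = 3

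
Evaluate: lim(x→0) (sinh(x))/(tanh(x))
This is a 0/0 indeterminate form.

Apply L'Hôpital's rule: differentiate numerator and denominator separately.
  f(x) = sinh(x)   ⇒   f'(x) = cosh(x)
  g(x) = tanh(x)   ⇒   g'(x) = 1 - tanh(x)^2
  lim(x→0) f'(x)/g'(x) = lim(x→0) (cosh(x))/(1 - tanh(x)^2)
  = 1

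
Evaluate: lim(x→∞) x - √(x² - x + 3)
This is an ∞-∞ indeterminate form.

Combine fractions or rationalize to convert ∞-∞ to 0/0 form:
  lim(x→∞) x - √(x² - x + 3) = 1/2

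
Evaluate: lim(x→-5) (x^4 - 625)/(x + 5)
This is a standard limit.

Factor or rationalize the expression:
  lim(x→-5) (x^4 - 625)/(x + 5) = -500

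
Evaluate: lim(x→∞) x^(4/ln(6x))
This is an exponential indeterminate form.

For exponential indeterminate forms, take the natural log:
  Let L = lim(x→∞) x^(4/ln(6x))
  Then ln(L) = lim(x→∞) [exponent × ln(base)]
  Evaluate using L'Hôpital or standard limits, then exponentiate.
  L = e^(4)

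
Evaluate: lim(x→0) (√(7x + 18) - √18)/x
This is a standard limit.

Factor or rationalize the expression:
  lim(x→0) (√(7x + 18) - √18)/x = 7·sqrt(2)/12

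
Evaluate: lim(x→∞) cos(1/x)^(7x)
This is an exponential indeterminate form.

For exponential indeterminate forms, take the natural log:
  Let L = lim(x→∞) cos(1/x)^(7x)
  Then ln(L) = lim(x→∞) [exponent × ln(base)]
  Evaluate using L'Hôpital or standard limits, then exponentiate.
  L = 1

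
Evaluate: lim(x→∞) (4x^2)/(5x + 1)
This is an ∞/∞ indeterminate form.

Apply L'Hôpital's rule: differentiate numerator and denominator separately.
  f(x) = 4·x^2   ⇒   f'(x) = 8·x
  g(x) = 5·x + 1   ⇒   g'(x) = 5
  lim(x→∞) f'(x)/g'(x) = lim(x→∞) (8·x)/(5)
  = ∞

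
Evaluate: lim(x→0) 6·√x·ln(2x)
This is a 0·∞ indeterminate form.

Rewrite 0·∞ as a quotient (0/0 or ∞/∞ form), then apply L'Hôpital's rule:
  lim(x→0) 6·√x·ln(2x) = 0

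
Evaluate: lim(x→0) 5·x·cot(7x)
This is a 0·∞ indeterminate form.

Rewrite 0·∞ as a quotient (0/0 or ∞/∞ form), then apply L'Hôpital's rule:
  lim(x→0) 5·x·cot(7x) = 5/7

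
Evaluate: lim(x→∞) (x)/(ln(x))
This is an ∞/∞ indeterminate form.

Apply L'Hôpital's rule: differentiate numerator and denominator separately.
  f(x) = x   ⇒   f'(x) = 1
  g(x) = ln(x)   ⇒   g'(x) = 1/x
  lim(x→∞) f'(x)/g'(x) = lim(x→∞) (1)/(1/x)
  = ∞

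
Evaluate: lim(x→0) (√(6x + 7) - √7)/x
This is a standard limit.

Factor or rationalize the expression:
  lim(x→0) (√(6x + 7) - √7)/x = 3·sqrt(7)/7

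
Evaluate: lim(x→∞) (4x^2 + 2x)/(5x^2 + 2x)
This is an ∞/∞ indeterminate form.

Apply L'Hôpital's rule: differentiate numerator and denominator separately.
  f(x) = 4·x^2 + 2·x   ⇒   f'(x) = 8·x + 2
  g(x) = 5·x^2 + 2·x   ⇒   g'(x) = 10·x + 2
  lim(x→∞) f'(x)/g'(x) = lim(x→∞) (8·x + 2)/(10·x + 2)
  = 4/5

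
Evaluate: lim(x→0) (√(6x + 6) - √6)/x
This is a standard limit.

Factor or rationalize the expression:
  lim(x→0) (√(6x + 6) - √6)/x = sqrt(6)/2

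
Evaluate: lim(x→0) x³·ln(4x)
This is a 0·∞ indeterminate form.

Rewrite 0·∞ as a quotient (0/0 or ∞/∞ form), then apply L'Hôpital's rule:
  lim(x→0) x³·ln(4x) = 0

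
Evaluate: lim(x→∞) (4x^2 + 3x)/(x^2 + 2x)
This is an ∞/∞ indeterminate form.

Apply L'Hôpital's rule: differentiate numerator and denominator separately.
  f(x) = 4·x^2 + 3·x   ⇒   f'(x) = 8·x + 3
  g(x) = x^2 + 2·x   ⇒   g'(x) = 2·x + 2
  lim(x→∞) f'(x)/g'(x) = lim(x→∞) (8·x + 3)/(2·x + 2)
  = 4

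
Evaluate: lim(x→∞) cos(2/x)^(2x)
This is an exponential indeterminate form.

For exponential indeterminate forms, take the natural log:
  Let L = lim(x→∞) cos(2/x)^(2x)
  Then ln(L) = lim(x→∞) [exponent × ln(base)]
  Evaluate using L'Hôpital or standard limits, then exponentiate.
  L = 1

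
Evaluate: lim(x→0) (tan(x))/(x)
This is a 0/0 indeterminate form.

Apply L'Hôpital's rule: differentiate numerator and denominator separately.
  f(x) = tan(x)   ⇒   f'(x) = tan(x)^2 + 1
  g(x) = x   ⇒   g'(x) = 1
  lim(x→0) f'(x)/g'(x) = lim(x→0) (tan(x)^2 + 1)/(1)
  = 1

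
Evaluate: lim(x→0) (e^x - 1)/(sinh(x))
This is a 0/0 indeterminate form.

Apply L'Hôpital's rule: differentiate numerator and denominator separately.
  f(x) = e^(x) - 1   ⇒   f'(x) = e^(x)
  g(x) = sinh(x)   ⇒   g'(x) = cosh(x)
  lim(x→0) f'(x)/g'(x) = lim(x→0) (e^(x))/(cosh(x))
  = 1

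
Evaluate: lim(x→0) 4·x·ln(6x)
This is a 0·∞ indeterminate form.

Rewrite 0·∞ as a quotient (0/0 or ∞/∞ form), then apply L'Hôpital's rule:
  lim(x→0) 4·x·ln(6x) = 0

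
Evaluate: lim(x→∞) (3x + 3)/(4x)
This is an ∞/∞ indeterminate form.

Apply L'Hôpital's rule: differentiate numerator and denominator separately.
  f(x) = 3·x + 3   ⇒   f'(x) = 3
  g(x) = 4·x   ⇒   g'(x) = 4
  lim(x→∞) f'(x)/g'(x) = lim(x→∞) (3)/(4)
  = 3/4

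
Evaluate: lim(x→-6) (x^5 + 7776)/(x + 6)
This is a standard limit.

Factor or rationalize the expression:
  lim(x→-6) (x^5 + 7776)/(x + 6) = 6480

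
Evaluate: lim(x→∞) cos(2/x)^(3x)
This is an exponential indeterminate form.

For exponential indeterminate forms, take the natural log:
  Let L = lim(x→∞) cos(2/x)^(3x)
  Then ln(L) = lim(x→∞) [exponent × ln(base)]
  Evaluate using L'Hôpital or standard limits, then exponentiate.
  L = 1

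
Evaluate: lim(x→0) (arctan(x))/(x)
This is a 0/0 indeterminate form.

Apply L'Hôpital's rule: differentiate numerator and denominator separately.
  f(x) = atan(x)   ⇒   f'(x) = 1/(x^2 + 1)
  g(x) = x   ⇒   g'(x) = 1
  lim(x→0) f'(x)/g'(x) = lim(x→0) (1/(x^2 + 1))/(1)
  = 1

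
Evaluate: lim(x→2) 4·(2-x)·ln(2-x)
This is a 0·∞ indeterminate form.

Rewrite 0·∞ as a quotient (0/0 or ∞/∞ form), then apply L'Hôpital's rule:
  lim(x→2) 4·(2-x)·ln(2-x) = 0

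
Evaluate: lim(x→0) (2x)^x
This is an exponential indeterminate form.

For exponential indeterminate forms, take the natural log:
  Let L = lim(x→0) (2x)^x
  Then ln(L) = lim(x→0) [exponent × ln(base)]
  Evaluate using L'Hôpital or standard limits, then exponentiate.
  L = 1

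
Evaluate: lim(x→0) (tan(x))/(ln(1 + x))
This is a 0/0 indeterminate form.

Apply L'Hôpital's rule: differentiate numerator and denominator separately.
  f(x) = tan(x)   ⇒   f'(x) = tan(x)^2 + 1
  g(x) = ln(x + 1)   ⇒   g'(x) = 1/(x + 1)
  lim(x→0) f'(x)/g'(x) = lim(x→0) (tan(x)^2 + 1)/(1/(x + 1))
  = 1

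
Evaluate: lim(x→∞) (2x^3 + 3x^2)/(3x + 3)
This is an ∞/∞ indeterminate form.

Apply L'Hôpital's rule: differentiate numerator and denominator separately.
  f(x) = 2·x^3 + 3·x^2   ⇒   f'(x) = 6·x^2 + 6·x
  g(x) = 3·x + 3   ⇒   g'(x) = 3
  lim(x→∞) f'(x)/g'(x) = lim(x→∞) (6·x^2 + 6·x)/(3)
  = ∞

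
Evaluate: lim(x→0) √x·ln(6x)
This is a 0·∞ indeterminate form.

Rewrite 0·∞ as a quotient (0/0 or ∞/∞ form), then apply L'Hôpital's rule:
  lim(x→0) √x·ln(6x) = 0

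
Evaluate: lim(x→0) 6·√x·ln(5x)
This is a 0·∞ indeterminate form.

Rewrite 0·∞ as a quotient (0/0 or ∞/∞ form), then apply L'Hôpital's rule:
  lim(x→0) 6·√x·ln(5x) = 0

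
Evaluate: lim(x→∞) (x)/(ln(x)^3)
This is an ∞/∞ indeterminate form.

Apply L'Hôpital's rule: differentiate numerator and denominator separately.
  f(x) = x   ⇒   f'(x) = 1
  g(x) = ln(x)^3   ⇒   g'(x) = 3·ln(x)^2/x
  lim(x→∞) f'(x)/g'(x) = lim(x→∞) (1)/(3·ln(x)^2/x)
  = ∞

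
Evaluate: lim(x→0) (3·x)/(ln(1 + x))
This is a 0/0 indeterminate form.

Apply L'Hôpital's rule: differentiate numerator and denominator separately.
  f(x) = 3·x   ⇒   f'(x) = 3
  g(x) = ln(x + 1)   ⇒   g'(x) = 1/(x + 1)
  lim(x→0) f'(x)/g'(x) = lim(x→0) (3)/(1/(x + 1))
  = 3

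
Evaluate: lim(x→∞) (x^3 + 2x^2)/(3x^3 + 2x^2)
This is an ∞/∞ indeterminate form.

Apply L'Hôpital's rule: differentiate numerator and denominator separately.
  f(x) = x^3 + 2·x^2   ⇒   f'(x) = 3·x^2 + 4·x
  g(x) = 3·x^3 + 2·x^2   ⇒   g'(x) = 9·x^2 + 4·x
  lim(x→∞) f'(x)/g'(x) = lim(x→∞) (3·x^2 + 4·x)/(9·x^2 + 4·x)
  = 1/3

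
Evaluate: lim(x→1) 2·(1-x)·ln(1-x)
This is a 0·∞ indeterminate form.

Rewrite 0·∞ as a quotient (0/0 or ∞/∞ form), then apply L'Hôpital's rule:
  lim(x→1) 2·(1-x)·ln(1-x) = 0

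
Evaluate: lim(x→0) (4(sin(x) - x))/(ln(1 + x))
This is a 0/0 indeterminate form.

Apply L'Hôpital's rule: differentiate numerator and denominator separately.
  f(x) = -4·x + 4·sin(x)   ⇒   f'(x) = 4·cos(x) - 4
  g(x) = ln(x + 1)   ⇒   g'(x) = 1/(x + 1)
  lim(x→0) f'(x)/g'(x) = lim(x→0) (4·cos(x) - 4)/(1/(x + 1))
  = 0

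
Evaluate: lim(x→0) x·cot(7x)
This is a 0·∞ indeterminate form.

Rewrite 0·∞ as a quotient (0/0 or ∞/∞ form), then apply L'Hôpital's rule:
  lim(x→0) x·cot(7x) = 1/7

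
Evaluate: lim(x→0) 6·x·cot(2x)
This is a 0·∞ indeterminate form.

Rewrite 0·∞ as a quotient (0/0 or ∞/∞ form), then apply L'Hôpital's rule:
  lim(x→0) 6·x·cot(2x) = 3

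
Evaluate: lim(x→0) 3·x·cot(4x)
This is a 0·∞ indeterminate form.

Rewrite 0·∞ as a quotient (0/0 or ∞/∞ form), then apply L'Hôpital's rule:
  lim(x→0) 3·x·cot(4x) = 3/4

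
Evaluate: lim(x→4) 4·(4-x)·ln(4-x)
This is a 0·∞ indeterminate form.

Rewrite 0·∞ as a quotient (0/0 or ∞/∞ form), then apply L'Hôpital's rule:
  lim(x→4) 4·(4-x)·ln(4-x) = 0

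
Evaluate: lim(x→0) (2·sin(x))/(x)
This is a 0/0 indeterminate form.

Apply L'Hôpital's rule: differentiate numerator and denominator separately.
  f(x) = 2·sin(x)   ⇒   f'(x) = 2·cos(x)
  g(x) = x   ⇒   g'(x) = 1
  lim(x→0) f'(x)/g'(x) = lim(x→0) (2·cos(x))/(1)
  = 2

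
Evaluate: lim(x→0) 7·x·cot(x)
This is a 0·∞ indeterminate form.

Rewrite 0·∞ as a quotient (0/0 or ∞/∞ form), then apply L'Hôpital's rule:
  lim(x→0) 7·x·cot(x) = 7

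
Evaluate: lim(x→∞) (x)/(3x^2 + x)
This is an ∞/∞ indeterminate form.

Apply L'Hôpital's rule: differentiate numerator and denominator separately.
  f(x) = x   ⇒   f'(x) = 1
  g(x) = 3·x^2 + x   ⇒   g'(x) = 6·x + 1
  lim(x→∞) f'(x)/g'(x) = lim(x→∞) (1)/(6·x + 1)
  = 0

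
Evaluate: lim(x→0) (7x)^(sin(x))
This is an exponential indeterminate form.

For exponential indeterminate forms, take the natural log:
  Let L = lim(x→0) (7x)^(sin(x))
  Then ln(L) = lim(x→0) [exponent × ln(base)]
  Evaluate using L'Hôpital or standard limits, then exponentiate.
  L = 1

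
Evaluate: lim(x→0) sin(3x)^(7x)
This is an exponential indeterminate form.

For exponential indeterminate forms, take the natural log:
  Let L = lim(x→0) sin(3x)^(7x)
  Then ln(L) = lim(x→0) [exponent × ln(base)]
  Evaluate using L'Hôpital or standard limits, then exponentiate.
  L = 1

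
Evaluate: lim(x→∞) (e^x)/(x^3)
This is an ∞/∞ indeterminate form.

Apply L'Hôpital's rule: differentiate numerator and denominator separately.
  f(x) = e^(x)   ⇒   f'(x) = e^(x)
  g(x) = x^3   ⇒   g'(x) = 3·x^2
  lim(x→∞) f'(x)/g'(x) = lim(x→∞) (e^(x))/(3·x^2)
  = ∞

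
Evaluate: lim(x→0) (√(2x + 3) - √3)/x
This is a standard limit.

Factor or rationalize the expression:
  lim(x→0) (√(2x + 3) - √3)/x = sqrt(3)/3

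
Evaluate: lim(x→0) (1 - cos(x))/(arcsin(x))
This is a 0/0 indeterminate form.

Apply L'Hôpital's rule: differentiate numerator and denominator separately.
  f(x) = 1 - cos(x)   ⇒   f'(x) = sin(x)
  g(x) = asin(x)   ⇒   g'(x) = 1/sqrt(1 - x^2)
  lim(x→0) f'(x)/g'(x) = lim(x→0) (sin(x))/(1/sqrt(1 - x^2))
  = 0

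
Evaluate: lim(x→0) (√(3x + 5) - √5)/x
This is a standard limit.

Factor or rationalize the expression:
  lim(x→0) (√(3x + 5) - √5)/x = 3·sqrt(5)/10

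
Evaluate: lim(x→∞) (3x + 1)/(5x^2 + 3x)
This is an ∞/∞ indeterminate form.

Apply L'Hôpital's rule: differentiate numerator and denominator separately.
  f(x) = 3·x + 1   ⇒   f'(x) = 3
  g(x) = 5·x^2 + 3·x   ⇒   g'(x) = 10·x + 3
  lim(x→∞) f'(x)/g'(x) = lim(x→∞) (3)/(10·x + 3)
  = 0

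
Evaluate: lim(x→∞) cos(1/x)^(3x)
This is an exponential indeterminate form.

For exponential indeterminate forms, take the natural log:
  Let L = lim(x→∞) cos(1/x)^(3x)
  Then ln(L) = lim(x→∞) [exponent × ln(base)]
  Evaluate using L'Hôpital or standard limits, then exponentiate.
  L = 1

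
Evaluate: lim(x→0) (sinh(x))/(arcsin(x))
This is a 0/0 indeterminate form.

Apply L'Hôpital's rule: differentiate numerator and denominator separately.
  f(x) = sinh(x)   ⇒   f'(x) = cosh(x)
  g(x) = asin(x)   ⇒   g'(x) = 1/sqrt(1 - x^2)
  lim(x→0) f'(x)/g'(x) = lim(x→0) (cosh(x))/(1/sqrt(1 - x^2))
  = 1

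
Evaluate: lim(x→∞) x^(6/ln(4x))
This is an exponential indeterminate form.

For exponential indeterminate forms, take the natural log:
  Let L = lim(x→∞) x^(6/ln(4x))
  Then ln(L) = lim(x→∞) [exponent × ln(base)]
  Evaluate using L'Hôpital or standard limits, then exponentiate.
  L = e^(6)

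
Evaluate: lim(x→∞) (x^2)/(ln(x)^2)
This is an ∞/∞ indeterminate form.

Apply L'Hôpital's rule: differentiate numerator and denominator separately.
  f(x) = x^2   ⇒   f'(x) = 2·x
  g(x) = ln(x)^2   ⇒   g'(x) = 2·ln(x)/x
  lim(x→∞) f'(x)/g'(x) = lim(x→∞) (2·x)/(2·ln(x)/x)
  = ∞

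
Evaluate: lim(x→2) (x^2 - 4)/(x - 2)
This is a standard limit.

Factor or rationalize the expression:
  lim(x→2) (x^2 - 4)/(x - 2) = 4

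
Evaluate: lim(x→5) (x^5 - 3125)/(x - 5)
This is a standard limit.

Factor or rationalize the expression:
  lim(x→5) (x^5 - 3125)/(x - 5) = 3125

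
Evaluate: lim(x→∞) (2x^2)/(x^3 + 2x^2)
This is an ∞/∞ indeterminate form.

Apply L'Hôpital's rule: differentiate numerator and denominator separately.
  f(x) = 2·x^2   ⇒   f'(x) = 4·x
  g(x) = x^3 + 2·x^2   ⇒   g'(x) = 3·x^2 + 4·x
  lim(x→∞) f'(x)/g'(x) = lim(x→∞) (4·x)/(3·x^2 + 4·x)
  = 0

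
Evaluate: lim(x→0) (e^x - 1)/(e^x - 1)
This is a 0/0 indeterminate form.

Apply L'Hôpital's rule: differentiate numerator and denominator separately.
  f(x) = e^(x) - 1   ⇒   f'(x) = e^(x)
  g(x) = e^(x) - 1   ⇒   g'(x) = e^(x)
  lim(x→0) f'(x)/g'(x) = lim(x→0) (e^(x))/(e^(x))
  = 1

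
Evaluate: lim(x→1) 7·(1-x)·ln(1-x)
This is a 0·∞ indeterminate form.

Rewrite 0·∞ as a quotient (0/0 or ∞/∞ form), then apply L'Hôpital's rule:
  lim(x→1) 7·(1-x)·ln(1-x) = 0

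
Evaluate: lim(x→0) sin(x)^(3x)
This is an exponential indeterminate form.

For exponential indeterminate forms, take the natural log:
  Let L = lim(x→0) sin(x)^(3x)
  Then ln(L) = lim(x→0) [exponent × ln(base)]
  Evaluate using L'Hôpital or standard limits, then exponentiate.
  L = 1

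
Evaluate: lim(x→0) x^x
This is an exponential indeterminate form.

For exponential indeterminate forms, take the natural log:
  Let L = lim(x→0) x^x
  Then ln(L) = lim(x→0) [exponent × ln(base)]
  Evaluate using L'Hôpital or standard limits, then exponentiate.
  L = 1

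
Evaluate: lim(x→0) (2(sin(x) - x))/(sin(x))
This is a 0/0 indeterminate form.

Apply L'Hôpital's rule: differentiate numerator and denominator separately.
  f(x) = -2·x + 2·sin(x)   ⇒   f'(x) = 2·cos(x) - 2
  g(x) = sin(x)   ⇒   g'(x) = cos(x)
  lim(x→0) f'(x)/g'(x) = lim(x→0) (2·cos(x) - 2)/(cos(x))
  = 0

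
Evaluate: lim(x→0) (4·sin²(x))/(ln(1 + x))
This is a 0/0 indeterminate form.

Apply L'Hôpital's rule: differentiate numerator and denominator separately.
  f(x) = 4·sin(x)^2   ⇒   f'(x) = 8·sin(x)·cos(x)
  g(x) = ln(x + 1)   ⇒   g'(x) = 1/(x + 1)
  lim(x→0) f'(x)/g'(x) = lim(x→0) (8·sin(x)·cos(x))/(1/(x + 1))
  = 0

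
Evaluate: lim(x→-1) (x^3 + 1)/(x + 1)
This is a standard limit.

Factor or rationalize the expression:
  lim(x→-1) (x^3 + 1)/(x + 1) = 3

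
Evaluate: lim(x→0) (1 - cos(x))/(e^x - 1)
This is a 0/0 indeterminate form.

Apply L'Hôpital's rule: differentiate numerator and denominator separately.
  f(x) = 1 - cos(x)   ⇒   f'(x) = sin(x)
  g(x) = e^(x) - 1   ⇒   g'(x) = e^(x)
  lim(x→0) f'(x)/g'(x) = lim(x→0) (sin(x))/(e^(x))
  = 0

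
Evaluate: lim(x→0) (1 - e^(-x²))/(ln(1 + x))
This is a 0/0 indeterminate form.

Apply L'Hôpital's rule: differentiate numerator and denominator separately.
  f(x) = 1 - e^(-x^2)   ⇒   f'(x) = 2·x·e^(-x^2)
  g(x) = ln(x + 1)   ⇒   g'(x) = 1/(x + 1)
  lim(x→0) f'(x)/g'(x) = lim(x→0) (2·x·e^(-x^2))/(1/(x + 1))
  = 0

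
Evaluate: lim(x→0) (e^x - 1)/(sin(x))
This is a 0/0 indeterminate form.

Apply L'Hôpital's rule: differentiate numerator and denominator separately.
  f(x) = e^(x) - 1   ⇒   f'(x) = e^(x)
  g(x) = sin(x)   ⇒   g'(x) = cos(x)
  lim(x→0) f'(x)/g'(x) = lim(x→0) (e^(x))/(cos(x))
  = 1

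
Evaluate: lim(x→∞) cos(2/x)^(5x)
This is an exponential indeterminate form.

For exponential indeterminate forms, take the natural log:
  Let L = lim(x→∞) cos(2/x)^(5x)
  Then ln(L) = lim(x→∞) [exponent × ln(base)]
  Evaluate using L'Hôpital or standard limits, then exponentiate.
  L = 1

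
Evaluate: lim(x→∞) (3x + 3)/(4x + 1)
This is an ∞/∞ indeterminate form.

Apply L'Hôpital's rule: differentiate numerator and denominator separately.
  f(x) = 3·x + 3   ⇒   f'(x) = 3
  g(x) = 4·x + 1   ⇒   g'(x) = 4
  lim(x→∞) f'(x)/g'(x) = lim(x→∞) (3)/(4)
  = 3/4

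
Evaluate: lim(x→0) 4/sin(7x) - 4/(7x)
This is an ∞-∞ indeterminate form.

Combine fractions or rationalize to convert ∞-∞ to 0/0 form:
  lim(x→0) 4/sin(7x) - 4/(7x) = 0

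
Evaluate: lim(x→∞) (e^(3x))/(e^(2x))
This is an ∞/∞ indeterminate form.

Apply L'Hôpital's rule: differentiate numerator and denominator separately.
  f(x) = e^(3·x)   ⇒   f'(x) = 3·e^(3·x)
  g(x) = e^(2·x)   ⇒   g'(x) = 2·e^(2·x)
  lim(x→∞) f'(x)/g'(x) = lim(x→∞) (3·e^(3·x))/(2·e^(2·x))
  = ∞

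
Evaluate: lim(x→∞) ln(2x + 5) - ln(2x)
This is an ∞-∞ indeterminate form.

Combine fractions or rationalize to convert ∞-∞ to 0/0 form:
  lim(x→∞) ln(2x + 5) - ln(2x) = 0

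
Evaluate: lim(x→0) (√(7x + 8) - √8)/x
This is a standard limit.

Factor or rationalize the expression:
  lim(x→0) (√(7x + 8) - √8)/x = 7·sqrt(2)/8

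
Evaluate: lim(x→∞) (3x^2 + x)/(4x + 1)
This is an ∞/∞ indeterminate form.

Apply L'Hôpital's rule: differentiate numerator and denominator separately.
  f(x) = 3·x^2 + x   ⇒   f'(x) = 6·x + 1
  g(x) = 4·x + 1   ⇒   g'(x) = 4
  lim(x→∞) f'(x)/g'(x) = lim(x→∞) (6·x + 1)/(4)
  = ∞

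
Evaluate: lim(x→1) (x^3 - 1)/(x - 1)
This is a standard limit.

Factor or rationalize the expression:
  lim(x→1) (x^3 - 1)/(x - 1) = 3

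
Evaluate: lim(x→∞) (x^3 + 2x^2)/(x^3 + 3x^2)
This is an ∞/∞ indeterminate form.

Apply L'Hôpital's rule: differentiate numerator and denominator separately.
  f(x) = x^3 + 2·x^2   ⇒   f'(x) = 3·x^2 + 4·x
  g(x) = x^3 + 3·x^2   ⇒   g'(x) = 3·x^2 + 6·x
  lim(x→∞) f'(x)/g'(x) = lim(x→∞) (3·x^2 + 4·x)/(3·x^2 + 6·x)
  = 1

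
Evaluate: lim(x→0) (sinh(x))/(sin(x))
This is a 0/0 indeterminate form.

Apply L'Hôpital's rule: differentiate numerator and denominator separately.
  f(x) = sinh(x)   ⇒   f'(x) = cosh(x)
  g(x) = sin(x)   ⇒   g'(x) = cos(x)
  lim(x→0) f'(x)/g'(x) = lim(x→0) (cosh(x))/(cos(x))
  = 1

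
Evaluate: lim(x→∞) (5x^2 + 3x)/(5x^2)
This is an ∞/∞ indeterminate form.

Apply L'Hôpital's rule: differentiate numerator and denominator separately.
  f(x) = 5·x^2 + 3·x   ⇒   f'(x) = 10·x + 3
  g(x) = 5·x^2   ⇒   g'(x) = 10·x
  lim(x→∞) f'(x)/g'(x) = lim(x→∞) (10·x + 3)/(10·x)
  = 1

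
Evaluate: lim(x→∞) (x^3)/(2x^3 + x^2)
This is an ∞/∞ indeterminate form.

Apply L'Hôpital's rule: differentiate numerator and denominator separately.
  f(x) = x^3   ⇒   f'(x) = 3·x^2
  g(x) = 2·x^3 + x^2   ⇒   g'(x) = 6·x^2 + 2·x
  lim(x→∞) f'(x)/g'(x) = lim(x→∞) (3·x^2)/(6·x^2 + 2·x)
  = 1/2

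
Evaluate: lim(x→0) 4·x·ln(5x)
This is a 0·∞ indeterminate form.

Rewrite 0·∞ as a quotient (0/0 or ∞/∞ form), then apply L'Hôpital's rule:
  lim(x→0) 4·x·ln(5x) = 0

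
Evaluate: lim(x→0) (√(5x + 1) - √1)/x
This is a standard limit.

Factor or rationalize the expression:
  lim(x→0) (√(5x + 1) - √1)/x = 5/2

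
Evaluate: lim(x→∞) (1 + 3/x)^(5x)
This is an exponential indeterminate form.

For exponential indeterminate forms, take the natural log:
  Let L = lim(x→∞) (1 + 3/x)^(5x)
  Then ln(L) = lim(x→∞) [exponent × ln(base)]
  Evaluate using L'Hôpital or standard limits, then exponentiate.
  L = e^(15)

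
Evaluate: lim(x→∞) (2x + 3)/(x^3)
This is an ∞/∞ indeterminate form.

Apply L'Hôpital's rule: differentiate numerator and denominator separately.
  f(x) = 2·x + 3   ⇒   f'(x) = 2
  g(x) = x^3   ⇒   g'(x) = 3·x^2
  lim(x→∞) f'(x)/g'(x) = lim(x→∞) (2)/(3·x^2)
  = 0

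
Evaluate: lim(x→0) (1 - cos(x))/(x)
This is a 0/0 indeterminate form.

Apply L'Hôpital's rule: differentiate numerator and denominator separately.
  f(x) = 1 - cos(x)   ⇒   f'(x) = sin(x)
  g(x) = x   ⇒   g'(x) = 1
  lim(x→0) f'(x)/g'(x) = lim(x→0) (sin(x))/(1)
  = 0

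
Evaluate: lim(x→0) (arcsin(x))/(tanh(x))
This is a 0/0 indeterminate form.

Apply L'Hôpital's rule: differentiate numerator and denominator separately.
  f(x) = asin(x)   ⇒   f'(x) = 1/sqrt(1 - x^2)
  g(x) = tanh(x)   ⇒   g'(x) = 1 - tanh(x)^2
  lim(x→0) f'(x)/g'(x) = lim(x→0) (1/sqrt(1 - x^2))/(1 - tanh(x)^2)
  = 1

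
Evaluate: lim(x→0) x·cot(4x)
This is a 0·∞ indeterminate form.

Rewrite 0·∞ as a quotient (0/0 or ∞/∞ form), then apply L'Hôpital's rule:
  lim(x→0) x·cot(4x) = 1/4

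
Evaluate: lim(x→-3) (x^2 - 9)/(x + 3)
This is a standard limit.

Factor or rationalize the expression:
  lim(x→-3) (x^2 - 9)/(x + 3) = -6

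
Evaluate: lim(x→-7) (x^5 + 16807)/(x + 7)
This is a standard limit.

Factor or rationalize the expression:
  lim(x→-7) (x^5 + 16807)/(x + 7) = 12005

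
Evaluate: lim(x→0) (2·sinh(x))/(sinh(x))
This is a 0/0 indeterminate form.

Apply L'Hôpital's rule: differentiate numerator and denominator separately.
  f(x) = 2·sinh(x)   ⇒   f'(x) = 2·cosh(x)
  g(x) = sinh(x)   ⇒   g'(x) = cosh(x)
  lim(x→0) f'(x)/g'(x) = lim(x→0) (2·cosh(x))/(cosh(x))
  = 2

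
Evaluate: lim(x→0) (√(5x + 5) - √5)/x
This is a standard limit.

Factor or rationalize the expression:
  lim(x→0) (√(5x + 5) - √5)/x = sqrt(5)/2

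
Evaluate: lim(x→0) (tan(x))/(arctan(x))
This is a 0/0 indeterminate form.

Apply L'Hôpital's rule: differentiate numerator and denominator separately.
  f(x) = tan(x)   ⇒   f'(x) = tan(x)^2 + 1
  g(x) = atan(x)   ⇒   g'(x) = 1/(x^2 + 1)
  lim(x→0) f'(x)/g'(x) = lim(x→0) (tan(x)^2 + 1)/(1/(x^2 + 1))
  = 1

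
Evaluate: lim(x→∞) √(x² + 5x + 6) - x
This is an ∞-∞ indeterminate form.

Combine fractions or rationalize to convert ∞-∞ to 0/0 form:
  lim(x→∞) √(x² + 5x + 6) - x = 5/2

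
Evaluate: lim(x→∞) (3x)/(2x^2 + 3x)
This is an ∞/∞ indeterminate form.

Apply L'Hôpital's rule: differentiate numerator and denominator separately.
  f(x) = 3·x   ⇒   f'(x) = 3
  g(x) = 2·x^2 + 3·x   ⇒   g'(x) = 4·x + 3
  lim(x→∞) f'(x)/g'(x) = lim(x→∞) (3)/(4·x + 3)
  = 0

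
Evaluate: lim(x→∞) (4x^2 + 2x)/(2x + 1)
This is an ∞/∞ indeterminate form.

Apply L'Hôpital's rule: differentiate numerator and denominator separately.
  f(x) = 4·x^2 + 2·x   ⇒   f'(x) = 8·x + 2
  g(x) = 2·x + 1   ⇒   g'(x) = 2
  lim(x→∞) f'(x)/g'(x) = lim(x→∞) (8·x + 2)/(2)
  = ∞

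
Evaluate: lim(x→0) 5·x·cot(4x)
This is a 0·∞ indeterminate form.

Rewrite 0·∞ as a quotient (0/0 or ∞/∞ form), then apply L'Hôpital's rule:
  lim(x→0) 5·x·cot(4x) = 5/4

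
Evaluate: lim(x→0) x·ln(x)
This is a 0·∞ indeterminate form.

Rewrite 0·∞ as a quotient (0/0 or ∞/∞ form), then apply L'Hôpital's rule:
  lim(x→0) x·ln(x) = 0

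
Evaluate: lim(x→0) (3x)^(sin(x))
This is an exponential indeterminate form.

For exponential indeterminate forms, take the natural log:
  Let L = lim(x→0) (3x)^(sin(x))
  Then ln(L) = lim(x→0) [exponent × ln(base)]
  Evaluate using L'Hôpital or standard limits, then exponentiate.
  L = 1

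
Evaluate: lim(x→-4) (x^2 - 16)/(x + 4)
This is a standard limit.

Factor or rationalize the expression:
  lim(x→-4) (x^2 - 16)/(x + 4) = -8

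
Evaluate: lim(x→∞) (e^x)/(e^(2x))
This is an ∞/∞ indeterminate form.

Apply L'Hôpital's rule: differentiate numerator and denominator separately.
  f(x) = e^(x)   ⇒   f'(x) = e^(x)
  g(x) = e^(2·x)   ⇒   g'(x) = 2·e^(2·x)
  lim(x→∞) f'(x)/g'(x) = lim(x→∞) (e^(x))/(2·e^(2·x))
  = 0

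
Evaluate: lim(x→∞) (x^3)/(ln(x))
This is an ∞/∞ indeterminate form.

Apply L'Hôpital's rule: differentiate numerator and denominator separately.
  f(x) = x^3   ⇒   f'(x) = 3·x^2
  g(x) = ln(x)   ⇒   g'(x) = 1/x
  lim(x→∞) f'(x)/g'(x) = lim(x→∞) (3·x^2)/(1/x)
  = ∞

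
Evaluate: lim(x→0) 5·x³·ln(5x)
This is a 0·∞ indeterminate form.

Rewrite 0·∞ as a quotient (0/0 or ∞/∞ form), then apply L'Hôpital's rule:
  lim(x→0) 5·x³·ln(5x) = 0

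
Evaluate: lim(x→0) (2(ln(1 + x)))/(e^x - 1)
This is a 0/0 indeterminate form.

Apply L'Hôpital's rule: differentiate numerator and denominator separately.
  f(x) = 2·ln(x + 1)   ⇒   f'(x) = 2/(x + 1)
  g(x) = e^(x) - 1   ⇒   g'(x) = e^(x)
  lim(x→0) f'(x)/g'(x) = lim(x→0) (2/(x + 1))/(e^(x))
  = 2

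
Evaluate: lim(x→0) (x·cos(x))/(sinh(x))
This is a 0/0 indeterminate form.

Apply L'Hôpital's rule: differentiate numerator and denominator separately.
  f(x) = x·cos(x)   ⇒   f'(x) = -x·sin(x) + cos(x)
  g(x) = sinh(x)   ⇒   g'(x) = cosh(x)
  lim(x→0) f'(x)/g'(x) = lim(x→0) (-x·sin(x) + cos(x))/(cosh(x))
  = 1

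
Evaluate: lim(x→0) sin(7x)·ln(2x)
This is a 0·∞ indeterminate form.

Rewrite 0·∞ as a quotient (0/0 or ∞/∞ form), then apply L'Hôpital's rule:
  lim(x→0) sin(7x)·ln(2x) = 0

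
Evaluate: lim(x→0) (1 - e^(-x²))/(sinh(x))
This is a 0/0 indeterminate form.

Apply L'Hôpital's rule: differentiate numerator and denominator separately.
  f(x) = 1 - e^(-x^2)   ⇒   f'(x) = 2·x·e^(-x^2)
  g(x) = sinh(x)   ⇒   g'(x) = cosh(x)
  lim(x→0) f'(x)/g'(x) = lim(x→0) (2·x·e^(-x^2))/(cosh(x))
  = 0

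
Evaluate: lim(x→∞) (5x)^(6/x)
This is an exponential indeterminate form.

For exponential indeterminate forms, take the natural log:
  Let L = lim(x→∞) (5x)^(6/x)
  Then ln(L) = lim(x→∞) [exponent × ln(base)]
  Evaluate using L'Hôpital or standard limits, then exponentiate.
  L = 1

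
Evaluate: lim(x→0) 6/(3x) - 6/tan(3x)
This is an ∞-∞ indeterminate form.

Combine fractions or rationalize to convert ∞-∞ to 0/0 form:
  lim(x→0) 6/(3x) - 6/tan(3x) = 0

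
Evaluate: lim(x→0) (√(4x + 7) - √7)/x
This is a standard limit.

Factor or rationalize the expression:
  lim(x→0) (√(4x + 7) - √7)/x = 2·sqrt(7)/7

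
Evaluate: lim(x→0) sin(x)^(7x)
This is an exponential indeterminate form.

For exponential indeterminate forms, take the natural log:
  Let L = lim(x→0) sin(x)^(7x)
  Then ln(L) = lim(x→0) [exponent × ln(base)]
  Evaluate using L'Hôpital or standard limits, then exponentiate.
  L = 1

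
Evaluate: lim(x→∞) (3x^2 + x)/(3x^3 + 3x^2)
This is an ∞/∞ indeterminate form.

Apply L'Hôpital's rule: differentiate numerator and denominator separately.
  f(x) = 3·x^2 + x   ⇒   f'(x) = 6·x + 1
  g(x) = 3·x^3 + 3·x^2   ⇒   g'(x) = 9·x^2 + 6·x
  lim(x→∞) f'(x)/g'(x) = lim(x→∞) (6·x + 1)/(9·x^2 + 6·x)
  = 0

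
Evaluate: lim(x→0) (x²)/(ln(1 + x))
This is a 0/0 indeterminate form.

Apply L'Hôpital's rule: differentiate numerator and denominator separately.
  f(x) = x^2   ⇒   f'(x) = 2·x
  g(x) = ln(x + 1)   ⇒   g'(x) = 1/(x + 1)
  lim(x→0) f'(x)/g'(x) = lim(x→0) (2·x)/(1/(x + 1))
  = 0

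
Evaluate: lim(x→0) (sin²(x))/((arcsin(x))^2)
This is a 0/0 indeterminate form.

Apply L'Hôpital's rule: differentiate numerator and denominator separately.
  f(x) = sin(x)^2   ⇒   f'(x) = 2·sin(x)·cos(x)
  g(x) = asin(x)^2   ⇒   g'(x) = 2·asin(x)/sqrt(1 - x^2)
  lim(x→0) f'(x)/g'(x) = lim(x→0) (2·sin(x)·cos(x))/(2·asin(x)/sqrt(1 - x^2))
  = 1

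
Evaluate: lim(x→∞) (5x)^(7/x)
This is an exponential indeterminate form.

For exponential indeterminate forms, take the natural log:
  Let L = lim(x→∞) (5x)^(7/x)
  Then ln(L) = lim(x→∞) [exponent × ln(base)]
  Evaluate using L'Hôpital or standard limits, then exponentiate.
  L = 1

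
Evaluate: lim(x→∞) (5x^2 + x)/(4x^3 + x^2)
This is an ∞/∞ indeterminate form.

Apply L'Hôpital's rule: differentiate numerator and denominator separately.
  f(x) = 5·x^2 + x   ⇒   f'(x) = 10·x + 1
  g(x) = 4·x^3 + x^2   ⇒   g'(x) = 12·x^2 + 2·x
  lim(x→∞) f'(x)/g'(x) = lim(x→∞) (10·x + 1)/(12·x^2 + 2·x)
  = 0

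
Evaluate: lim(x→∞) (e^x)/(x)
This is an ∞/∞ indeterminate form.

Apply L'Hôpital's rule: differentiate numerator and denominator separately.
  f(x) = e^(x)   ⇒   f'(x) = e^(x)
  g(x) = x   ⇒   g'(x) = 1
  lim(x→∞) f'(x)/g'(x) = lim(x→∞) (e^(x))/(1)
  = ∞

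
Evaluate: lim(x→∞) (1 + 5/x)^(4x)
This is an exponential indeterminate form.

For exponential indeterminate forms, take the natural log:
  Let L = lim(x→∞) (1 + 5/x)^(4x)
  Then ln(L) = lim(x→∞) [exponent × ln(base)]
  Evaluate using L'Hôpital or standard limits, then exponentiate.
  L = e^(20)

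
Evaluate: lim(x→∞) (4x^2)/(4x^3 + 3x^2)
This is an ∞/∞ indeterminate form.

Apply L'Hôpital's rule: differentiate numerator and denominator separately.
  f(x) = 4·x^2   ⇒   f'(x) = 8·x
  g(x) = 4·x^3 + 3·x^2   ⇒   g'(x) = 12·x^2 + 6·x
  lim(x→∞) f'(x)/g'(x) = lim(x→∞) (8·x)/(12·x^2 + 6·x)
  = 0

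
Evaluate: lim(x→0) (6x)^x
This is an exponential indeterminate form.

For exponential indeterminate forms, take the natural log:
  Let L = lim(x→0) (6x)^x
  Then ln(L) = lim(x→0) [exponent × ln(base)]
  Evaluate using L'Hôpital or standard limits, then exponentiate.
  L = 1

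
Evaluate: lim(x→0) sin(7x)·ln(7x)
This is a 0·∞ indeterminate form.

Rewrite 0·∞ as a quotient (0/0 or ∞/∞ form), then apply L'Hôpital's rule:
  lim(x→0) sin(7x)·ln(7x) = 0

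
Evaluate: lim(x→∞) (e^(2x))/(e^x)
This is an ∞/∞ indeterminate form.

Apply L'Hôpital's rule: differentiate numerator and denominator separately.
  f(x) = e^(2·x)   ⇒   f'(x) = 2·e^(2·x)
  g(x) = e^(x)   ⇒   g'(x) = e^(x)
  lim(x→∞) f'(x)/g'(x) = lim(x→∞) (2·e^(2·x))/(e^(x))
  = ∞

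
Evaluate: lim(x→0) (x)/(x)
This is a 0/0 indeterminate form.

Apply L'Hôpital's rule: differentiate numerator and denominator separately.
  f(x) = x   ⇒   f'(x) = 1
  g(x) = x   ⇒   g'(x) = 1
  lim(x→0) f'(x)/g'(x) = lim(x→0) (1)/(1)
  = 1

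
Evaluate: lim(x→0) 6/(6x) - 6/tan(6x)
This is an ∞-∞ indeterminate form.

Combine fractions or rationalize to convert ∞-∞ to 0/0 form:
  lim(x→0) 6/(6x) - 6/tan(6x) = 0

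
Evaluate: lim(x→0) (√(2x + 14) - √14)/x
This is a standard limit.

Factor or rationalize the expression:
  lim(x→0) (√(2x + 14) - √14)/x = sqrt(14)/14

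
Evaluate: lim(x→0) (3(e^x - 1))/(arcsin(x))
This is a 0/0 indeterminate form.

Apply L'Hôpital's rule: differentiate numerator and denominator separately.
  f(x) = 3·e^(x) - 3   ⇒   f'(x) = 3·e^(x)
  g(x) = asin(x)   ⇒   g'(x) = 1/sqrt(1 - x^2)
  lim(x→0) f'(x)/g'(x) = lim(x→0) (3·e^(x))/(1/sqrt(1 - x^2))
  = 3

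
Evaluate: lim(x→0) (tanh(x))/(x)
This is a 0/0 indeterminate form.

Apply L'Hôpital's rule: differentiate numerator and denominator separately.
  f(x) = tanh(x)   ⇒   f'(x) = 1 - tanh(x)^2
  g(x) = x   ⇒   g'(x) = 1
  lim(x→0) f'(x)/g'(x) = lim(x→0) (1 - tanh(x)^2)/(1)
  = 1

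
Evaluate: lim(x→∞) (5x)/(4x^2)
This is an ∞/∞ indeterminate form.

Apply L'Hôpital's rule: differentiate numerator and denominator separately.
  f(x) = 5·x   ⇒   f'(x) = 5
  g(x) = 4·x^2   ⇒   g'(x) = 8·x
  lim(x→∞) f'(x)/g'(x) = lim(x→∞) (5)/(8·x)
  = 0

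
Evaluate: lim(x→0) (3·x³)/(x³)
This is a 0/0 indeterminate form.

Apply L'Hôpital's rule: differentiate numerator and denominator separately.
  f(x) = 3·x^3   ⇒   f'(x) = 9·x^2
  g(x) = x^3   ⇒   g'(x) = 3·x^2
  lim(x→0) f'(x)/g'(x) = lim(x→0) (9·x^2)/(3·x^2)
  = 3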